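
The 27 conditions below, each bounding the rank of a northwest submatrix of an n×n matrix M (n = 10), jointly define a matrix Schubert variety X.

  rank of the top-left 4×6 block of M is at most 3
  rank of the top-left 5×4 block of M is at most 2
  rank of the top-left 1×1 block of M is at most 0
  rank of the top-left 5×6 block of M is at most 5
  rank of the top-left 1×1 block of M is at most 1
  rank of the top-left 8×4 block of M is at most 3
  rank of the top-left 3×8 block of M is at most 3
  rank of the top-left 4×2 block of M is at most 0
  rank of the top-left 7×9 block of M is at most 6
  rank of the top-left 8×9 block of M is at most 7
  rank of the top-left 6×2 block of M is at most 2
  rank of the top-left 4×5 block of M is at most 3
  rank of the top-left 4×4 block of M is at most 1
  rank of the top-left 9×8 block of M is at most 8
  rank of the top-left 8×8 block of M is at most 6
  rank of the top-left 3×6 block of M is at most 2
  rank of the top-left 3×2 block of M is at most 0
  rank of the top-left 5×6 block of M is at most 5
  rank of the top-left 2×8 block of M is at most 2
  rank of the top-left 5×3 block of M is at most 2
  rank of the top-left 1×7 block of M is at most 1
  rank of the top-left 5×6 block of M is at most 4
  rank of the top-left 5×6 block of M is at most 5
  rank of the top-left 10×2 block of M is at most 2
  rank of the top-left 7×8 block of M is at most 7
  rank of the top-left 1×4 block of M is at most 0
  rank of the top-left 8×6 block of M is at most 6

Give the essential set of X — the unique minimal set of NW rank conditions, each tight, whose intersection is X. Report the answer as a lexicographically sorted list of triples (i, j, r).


Recovering R(i,j) via the rank-extension bound from the 27 conditions:

  i=1: 0  0  0  0  1  1  1  1  1  1
  i=2: 0  0  1  1  2  2  2  2  2  2
  i=3: 0  0  1  1  2  2  3  3  3  3
  i=4: 0  0  1  1  2  3  4  4  4  4
  i=5: 1  1  2  2  3  4  5  5  5  5
  i=6: 1  2  3  3  4  5  6  6  6  6
  i=7: 1  2  3  3  4  5  6  6  6  7
  i=8: 1  2  3  3  4  5  6  6  7  8
  i=9: 1  2  3  4  5  6  7  7  8  9
  i=10: 1  2  3  4  5  6  7  8  9  10

second differences of R give the permutation w = (5, 3, 7, 6, 1, 2, 10, 9, 4, 8).

Rothe diagram D(w) (18 cells), 7 SE-corners (essential conditions):

[(1, 4, 0), (3, 6, 2), (4, 2, 0), (4, 4, 1), (7, 9, 6), (8, 4, 3), (8, 8, 6)]


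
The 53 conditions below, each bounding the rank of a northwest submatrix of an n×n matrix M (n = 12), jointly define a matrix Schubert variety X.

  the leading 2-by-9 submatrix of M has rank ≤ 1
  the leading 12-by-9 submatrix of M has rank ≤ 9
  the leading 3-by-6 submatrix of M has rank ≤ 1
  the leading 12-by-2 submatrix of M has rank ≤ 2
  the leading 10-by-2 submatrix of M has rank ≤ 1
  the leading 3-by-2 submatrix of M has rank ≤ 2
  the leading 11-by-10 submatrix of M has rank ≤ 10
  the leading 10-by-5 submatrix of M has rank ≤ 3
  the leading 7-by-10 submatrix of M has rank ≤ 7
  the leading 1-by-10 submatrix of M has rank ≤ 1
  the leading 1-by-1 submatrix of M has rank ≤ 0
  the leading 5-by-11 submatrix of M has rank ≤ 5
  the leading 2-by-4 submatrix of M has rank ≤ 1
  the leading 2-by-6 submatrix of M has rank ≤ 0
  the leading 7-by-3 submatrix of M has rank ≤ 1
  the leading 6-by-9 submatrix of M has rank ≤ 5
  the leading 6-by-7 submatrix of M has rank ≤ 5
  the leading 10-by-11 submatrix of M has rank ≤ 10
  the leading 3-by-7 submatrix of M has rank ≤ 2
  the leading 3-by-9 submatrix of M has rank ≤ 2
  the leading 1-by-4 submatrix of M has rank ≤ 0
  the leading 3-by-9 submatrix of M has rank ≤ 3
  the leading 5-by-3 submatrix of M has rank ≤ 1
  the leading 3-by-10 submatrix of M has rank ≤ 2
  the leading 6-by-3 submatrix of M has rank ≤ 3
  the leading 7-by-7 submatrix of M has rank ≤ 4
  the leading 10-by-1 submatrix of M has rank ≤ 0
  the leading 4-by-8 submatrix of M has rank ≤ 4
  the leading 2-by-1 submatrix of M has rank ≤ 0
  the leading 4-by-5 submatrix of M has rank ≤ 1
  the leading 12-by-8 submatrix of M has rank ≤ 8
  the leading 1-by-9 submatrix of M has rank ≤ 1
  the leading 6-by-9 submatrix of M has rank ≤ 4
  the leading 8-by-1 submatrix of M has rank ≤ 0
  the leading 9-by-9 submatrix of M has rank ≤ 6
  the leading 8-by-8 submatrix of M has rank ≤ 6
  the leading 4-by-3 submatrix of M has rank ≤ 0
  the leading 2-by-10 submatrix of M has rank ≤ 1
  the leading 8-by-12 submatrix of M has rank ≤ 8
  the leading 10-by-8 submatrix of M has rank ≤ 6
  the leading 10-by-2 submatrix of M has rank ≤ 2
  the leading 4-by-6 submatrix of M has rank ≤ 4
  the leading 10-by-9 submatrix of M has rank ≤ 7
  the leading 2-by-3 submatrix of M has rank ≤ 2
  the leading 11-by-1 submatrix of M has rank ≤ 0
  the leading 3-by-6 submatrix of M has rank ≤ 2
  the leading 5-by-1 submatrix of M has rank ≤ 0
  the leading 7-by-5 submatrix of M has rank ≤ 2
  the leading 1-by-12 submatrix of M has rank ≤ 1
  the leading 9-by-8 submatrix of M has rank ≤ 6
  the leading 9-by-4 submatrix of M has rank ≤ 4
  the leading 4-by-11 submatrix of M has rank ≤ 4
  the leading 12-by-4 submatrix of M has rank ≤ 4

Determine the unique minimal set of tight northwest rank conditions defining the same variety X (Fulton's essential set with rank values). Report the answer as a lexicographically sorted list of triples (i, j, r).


Reconstructing r_w from the 53 given conditions:

  row 1: 0 0 0 0 0 0 1 1 1 1 1 1
  row 2: 0 0 0 0 0 0 1 1 1 1 2 2
  row 3: 0 0 0 1 1 1 2 2 2 2 3 3
  row 4: 0 0 0 1 1 2 3 3 3 3 4 4
  row 5: 0 1 1 2 2 3 4 4 4 4 5 5
  row 6: 0 1 1 2 2 3 4 4 4 5 6 6
  row 7: 0 1 1 2 2 3 4 5 5 6 7 7
  row 8: 0 1 2 3 3 4 5 6 6 7 8 8
  row 9: 0 1 2 3 3 4 5 6 6 7 8 9
  row 10: 0 1 2 3 3 4 5 6 7 8 9 10
  row 11: 0 1 2 3 4 5 6 7 8 9 10 11
  row 12: 1 2 3 4 5 6 7 8 9 10 11 12

reading off 1-entries of Δ²R: w = (7, 11, 4, 6, 2, 10, 8, 3, 12, 9, 5, 1).

10 SE-corners of the 38-cell Rothe diagram give Ess(w):

[(2, 6, 0), (2, 10, 1), (4, 3, 0), (4, 5, 1), (6, 9, 4), (7, 3, 1), (7, 5, 2), (9, 9, 6), (10, 5, 3), (11, 1, 0)]


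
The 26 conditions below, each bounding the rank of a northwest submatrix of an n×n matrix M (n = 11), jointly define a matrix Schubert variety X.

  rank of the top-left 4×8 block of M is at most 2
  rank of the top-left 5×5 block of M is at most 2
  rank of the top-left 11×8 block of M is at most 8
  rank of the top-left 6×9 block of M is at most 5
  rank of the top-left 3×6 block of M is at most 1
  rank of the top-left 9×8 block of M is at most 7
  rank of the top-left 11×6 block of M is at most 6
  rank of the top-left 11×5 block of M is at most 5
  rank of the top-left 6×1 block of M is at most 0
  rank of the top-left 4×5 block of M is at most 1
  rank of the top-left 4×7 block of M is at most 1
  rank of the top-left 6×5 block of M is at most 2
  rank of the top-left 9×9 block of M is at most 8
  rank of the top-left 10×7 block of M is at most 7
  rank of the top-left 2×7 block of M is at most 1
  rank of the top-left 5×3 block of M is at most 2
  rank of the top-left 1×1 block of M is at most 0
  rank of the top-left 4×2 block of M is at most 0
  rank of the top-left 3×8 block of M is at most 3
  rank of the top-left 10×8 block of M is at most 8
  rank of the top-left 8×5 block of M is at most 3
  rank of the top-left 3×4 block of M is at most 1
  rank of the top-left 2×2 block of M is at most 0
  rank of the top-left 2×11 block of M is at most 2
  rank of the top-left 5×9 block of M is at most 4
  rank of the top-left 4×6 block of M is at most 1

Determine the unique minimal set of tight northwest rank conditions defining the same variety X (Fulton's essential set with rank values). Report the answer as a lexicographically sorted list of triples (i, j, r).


Computing R[i][j] = min implied NW-rank bound (n=11, 26 conditions):

  R[1]: 0 0 1 1 1 1 1 1 1 1 1
  R[2]: 0 0 1 1 1 1 1 2 2 2 2
  R[3]: 0 0 1 1 1 1 1 2 3 3 3
  R[4]: 0 0 1 1 1 1 1 2 3 4 4
  R[5]: 0 1 2 2 2 2 2 3 4 5 5
  R[6]: 0 1 2 2 2 3 3 4 5 6 6
  R[7]: 1 2 3 3 3 4 4 5 6 7 7
  R[8]: 1 2 3 3 3 4 5 6 7 8 8
  R[9]: 1 2 3 4 4 5 6 7 8 9 9
  R[10]: 1 2 3 4 5 6 7 8 9 10 10
  R[11]: 1 2 3 4 5 6 7 8 9 10 11

giving w = (3, 8, 9, 10, 2, 6, 1, 7, 4, 5, 11) via Δ²R.

Fulton essential set (5 of the 26 Rothe cells):

[(4, 2, 0), (4, 7, 1), (6, 1, 0), (6, 5, 2), (8, 5, 3)]


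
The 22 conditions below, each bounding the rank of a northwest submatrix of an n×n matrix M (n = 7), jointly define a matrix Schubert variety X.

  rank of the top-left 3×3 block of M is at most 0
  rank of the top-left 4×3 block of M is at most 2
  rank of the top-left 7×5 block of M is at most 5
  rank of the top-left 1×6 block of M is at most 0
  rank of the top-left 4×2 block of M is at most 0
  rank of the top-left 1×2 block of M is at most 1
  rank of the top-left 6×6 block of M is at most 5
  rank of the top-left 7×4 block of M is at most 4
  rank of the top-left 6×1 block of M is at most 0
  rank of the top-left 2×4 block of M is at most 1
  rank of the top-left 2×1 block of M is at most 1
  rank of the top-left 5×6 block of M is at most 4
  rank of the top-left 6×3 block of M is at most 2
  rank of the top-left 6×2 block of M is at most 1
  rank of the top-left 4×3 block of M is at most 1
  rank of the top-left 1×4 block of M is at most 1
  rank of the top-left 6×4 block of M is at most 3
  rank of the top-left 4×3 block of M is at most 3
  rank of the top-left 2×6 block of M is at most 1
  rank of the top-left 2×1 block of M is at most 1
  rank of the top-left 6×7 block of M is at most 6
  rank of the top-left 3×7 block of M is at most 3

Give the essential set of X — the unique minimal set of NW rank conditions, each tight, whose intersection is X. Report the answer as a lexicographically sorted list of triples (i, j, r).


Reconstructing r_w from the 22 given conditions:

  R[1]: 0 0 0 0 0 0 1
  R[2]: 0 0 0 1 1 1 2
  R[3]: 0 0 0 1 2 2 3
  R[4]: 0 0 1 2 3 3 4
  R[5]: 0 1 2 3 4 4 5
  R[6]: 0 1 2 3 4 5 6
  R[7]: 1 2 3 4 5 6 7

the unique w with this rank table is (7, 4, 5, 3, 2, 6, 1).

|D(w)|=16, |Ess(w)|=4:

[(1, 6, 0), (3, 3, 0), (4, 2, 0), (6, 1, 0)]


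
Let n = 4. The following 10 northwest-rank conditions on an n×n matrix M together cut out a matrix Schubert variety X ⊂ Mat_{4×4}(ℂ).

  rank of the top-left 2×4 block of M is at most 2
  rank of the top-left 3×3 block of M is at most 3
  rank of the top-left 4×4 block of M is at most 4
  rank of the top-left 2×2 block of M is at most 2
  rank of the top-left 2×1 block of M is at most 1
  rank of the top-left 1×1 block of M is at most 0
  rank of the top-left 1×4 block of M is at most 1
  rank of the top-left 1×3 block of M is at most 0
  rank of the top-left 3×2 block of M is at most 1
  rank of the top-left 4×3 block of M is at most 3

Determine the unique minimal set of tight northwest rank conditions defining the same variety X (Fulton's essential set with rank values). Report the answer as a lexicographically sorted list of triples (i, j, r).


Reconstructing r_w from the 10 given conditions:

  R[1]: 0 | 0 | 0 | 1
  R[2]: 1 | 1 | 1 | 2
  R[3]: 1 | 1 | 2 | 3
  R[4]: 1 | 2 | 3 | 4

hence w(1..4) = (4, 1, 3, 2).

|D(w)|=4, |Ess(w)|=2:

[(1, 3, 0), (3, 2, 1)]


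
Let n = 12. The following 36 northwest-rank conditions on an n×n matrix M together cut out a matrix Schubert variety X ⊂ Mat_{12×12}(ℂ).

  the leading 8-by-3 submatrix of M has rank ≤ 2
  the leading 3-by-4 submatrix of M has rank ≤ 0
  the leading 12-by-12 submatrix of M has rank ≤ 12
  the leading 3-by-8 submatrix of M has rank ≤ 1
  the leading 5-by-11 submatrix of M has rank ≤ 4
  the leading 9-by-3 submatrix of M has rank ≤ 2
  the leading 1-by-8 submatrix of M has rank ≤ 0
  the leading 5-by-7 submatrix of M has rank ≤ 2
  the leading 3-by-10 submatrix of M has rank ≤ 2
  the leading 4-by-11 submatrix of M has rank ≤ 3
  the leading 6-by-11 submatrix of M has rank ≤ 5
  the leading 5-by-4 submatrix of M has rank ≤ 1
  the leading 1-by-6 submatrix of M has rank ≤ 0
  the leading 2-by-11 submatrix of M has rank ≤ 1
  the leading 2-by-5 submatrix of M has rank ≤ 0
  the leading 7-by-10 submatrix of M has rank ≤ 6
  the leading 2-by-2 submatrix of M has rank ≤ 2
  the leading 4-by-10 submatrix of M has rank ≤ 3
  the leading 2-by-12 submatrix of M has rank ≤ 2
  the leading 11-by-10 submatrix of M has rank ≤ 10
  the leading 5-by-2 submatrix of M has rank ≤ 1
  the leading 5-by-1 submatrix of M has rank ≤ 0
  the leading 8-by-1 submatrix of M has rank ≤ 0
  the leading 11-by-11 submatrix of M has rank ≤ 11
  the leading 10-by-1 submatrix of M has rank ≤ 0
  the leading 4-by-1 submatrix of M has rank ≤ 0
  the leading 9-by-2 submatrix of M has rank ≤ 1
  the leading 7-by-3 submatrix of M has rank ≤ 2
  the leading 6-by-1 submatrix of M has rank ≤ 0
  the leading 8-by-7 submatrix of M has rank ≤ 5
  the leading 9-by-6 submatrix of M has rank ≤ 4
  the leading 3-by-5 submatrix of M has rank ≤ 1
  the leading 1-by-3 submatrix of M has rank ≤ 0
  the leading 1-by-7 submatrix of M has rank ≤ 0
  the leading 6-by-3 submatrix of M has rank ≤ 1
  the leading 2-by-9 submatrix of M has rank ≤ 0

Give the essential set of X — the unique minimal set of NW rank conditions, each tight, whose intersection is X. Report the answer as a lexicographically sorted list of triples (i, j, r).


The tightest implied rank at each (i,j), from the 36 conditions:

  row 1: 0  0  0  0  0  0  0  0  0  1  1  1
  row 2: 0  0  0  0  0  0  0  0  0  1  1  2
  row 3: 0  0  0  0  1  1  1  1  1  2  2  3
  row 4: 0  1  1  1  2  2  2  2  2  3  3  4
  row 5: 0  1  1  1  2  2  2  3  3  4  4  5
  row 6: 0  1  1  2  3  3  3  4  4  5  5  6
  row 7: 0  1  2  3  4  4  4  5  5  6  6  7
  row 8: 0  1  2  3  4  4  5  6  6  7  7  8
  row 9: 0  1  2  3  4  4  5  6  7  8  8  9
  row 10: 0  1  2  3  4  5  6  7  8  9  9  10
  row 11: 1  2  3  4  5  6  7  8  9  10  10  11
  row 12: 1  2  3  4  5  6  7  8  9  10  11  12

giving w = (10, 12, 5, 2, 8, 4, 3, 7, 9, 6, 1, 11) via Δ²R.

D(w) has 37 cells with 8 SE-corners; essential set:

[(2, 9, 0), (2, 11, 1), (3, 4, 0), (5, 4, 1), (5, 7, 2), (6, 3, 1), (9, 6, 4), (10, 1, 0)]


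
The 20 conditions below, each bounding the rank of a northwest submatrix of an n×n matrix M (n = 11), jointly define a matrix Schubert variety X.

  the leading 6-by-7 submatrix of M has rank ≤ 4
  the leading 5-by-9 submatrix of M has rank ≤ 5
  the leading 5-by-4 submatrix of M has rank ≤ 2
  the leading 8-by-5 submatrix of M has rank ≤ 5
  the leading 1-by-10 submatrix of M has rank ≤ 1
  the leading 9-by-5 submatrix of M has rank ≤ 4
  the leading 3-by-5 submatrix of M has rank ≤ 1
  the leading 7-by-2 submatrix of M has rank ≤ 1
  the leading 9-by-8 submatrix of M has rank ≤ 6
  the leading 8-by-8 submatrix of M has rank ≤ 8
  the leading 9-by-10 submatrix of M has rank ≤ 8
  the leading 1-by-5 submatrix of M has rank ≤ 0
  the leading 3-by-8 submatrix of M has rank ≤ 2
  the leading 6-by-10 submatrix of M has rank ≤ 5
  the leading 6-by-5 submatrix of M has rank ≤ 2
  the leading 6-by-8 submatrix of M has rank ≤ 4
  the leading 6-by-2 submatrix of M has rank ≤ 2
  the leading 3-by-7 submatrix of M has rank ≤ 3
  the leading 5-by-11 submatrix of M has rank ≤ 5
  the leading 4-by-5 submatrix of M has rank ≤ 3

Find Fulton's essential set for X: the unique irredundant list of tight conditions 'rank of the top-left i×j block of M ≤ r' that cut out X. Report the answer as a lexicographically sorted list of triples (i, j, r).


Propagating the 20 rank bounds to every northwest block:

  i=1: 0  0  0  0  0  1  1  1  1  1  1
  i=2: 1  1  1  1  1  2  2  2  2  2  2
  i=3: 1  1  1  1  1  2  2  2  3  3  3
  i=4: 1  1  2  2  2  3  3  3  4  4  4
  i=5: 1  1  2  2  2  3  4  4  5  5  5
  i=6: 1  1  2  2  2  3  4  4  5  5  6
  i=7: 1  1  2  3  3  4  5  5  6  6  7
  i=8: 1  2  3  4  4  5  6  6  7  7  8
  i=9: 1  2  3  4  4  5  6  6  7  8  9
  i=10: 1  2  3  4  5  6  7  7  8  9  10
  i=11: 1  2  3  4  5  6  7  8  9  10  11

second differences of R give the permutation w = (6, 1, 9, 3, 7, 11, 4, 2, 10, 5, 8).

|D(w)|=23, |Ess(w)|=9:

[(1, 5, 0), (3, 5, 1), (3, 8, 2), (6, 5, 2), (6, 8, 4), (6, 10, 5), (7, 2, 1), (9, 5, 4), (9, 8, 6)]


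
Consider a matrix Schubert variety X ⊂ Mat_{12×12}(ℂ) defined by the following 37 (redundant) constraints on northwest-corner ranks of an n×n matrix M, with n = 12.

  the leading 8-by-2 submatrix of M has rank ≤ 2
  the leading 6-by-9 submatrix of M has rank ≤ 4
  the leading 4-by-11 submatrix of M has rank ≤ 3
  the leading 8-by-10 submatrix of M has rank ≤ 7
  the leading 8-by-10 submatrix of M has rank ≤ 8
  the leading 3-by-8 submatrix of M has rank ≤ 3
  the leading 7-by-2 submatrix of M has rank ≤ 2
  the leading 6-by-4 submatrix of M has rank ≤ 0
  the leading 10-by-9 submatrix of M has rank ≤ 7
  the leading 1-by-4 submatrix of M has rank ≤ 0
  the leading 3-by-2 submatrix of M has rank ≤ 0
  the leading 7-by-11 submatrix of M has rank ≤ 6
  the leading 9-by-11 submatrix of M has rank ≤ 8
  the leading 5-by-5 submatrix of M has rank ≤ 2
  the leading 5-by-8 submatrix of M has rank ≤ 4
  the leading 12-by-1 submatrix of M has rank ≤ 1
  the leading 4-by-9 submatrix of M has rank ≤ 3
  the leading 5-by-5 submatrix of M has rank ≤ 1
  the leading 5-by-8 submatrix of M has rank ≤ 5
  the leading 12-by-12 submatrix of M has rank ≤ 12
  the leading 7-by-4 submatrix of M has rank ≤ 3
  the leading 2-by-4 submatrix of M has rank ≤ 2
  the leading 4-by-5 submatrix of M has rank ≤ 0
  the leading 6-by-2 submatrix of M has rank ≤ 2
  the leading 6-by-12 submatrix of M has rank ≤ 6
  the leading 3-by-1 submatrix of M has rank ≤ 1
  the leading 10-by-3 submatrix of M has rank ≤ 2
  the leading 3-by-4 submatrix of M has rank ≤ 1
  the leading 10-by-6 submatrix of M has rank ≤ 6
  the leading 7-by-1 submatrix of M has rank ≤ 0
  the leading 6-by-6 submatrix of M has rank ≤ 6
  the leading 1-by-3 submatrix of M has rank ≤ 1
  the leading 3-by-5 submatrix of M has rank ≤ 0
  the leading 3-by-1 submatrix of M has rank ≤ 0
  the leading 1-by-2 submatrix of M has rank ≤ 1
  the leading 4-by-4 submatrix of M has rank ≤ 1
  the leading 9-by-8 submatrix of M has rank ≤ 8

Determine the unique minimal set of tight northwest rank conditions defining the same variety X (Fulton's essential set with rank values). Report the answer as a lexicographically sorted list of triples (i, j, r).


Recovering R(i,j) via the rank-extension bound from the 37 conditions:

  0  0  0  0  0  1  1  1  1  1  1  1
  0  0  0  0  0  1  2  2  2  2  2  2
  0  0  0  0  0  1  2  3  3  3  3  3
  0  0  0  0  0  1  2  3  3  3  3  4
  0  0  0  0  1  2  3  4  4  4  4  5
  0  0  0  0  1  2  3  4  4  5  5  6
  0  1  1  1  2  3  4  5  5  6  6  7
  1  2  2  2  3  4  5  6  6  7  7  8
  1  2  2  3  4  5  6  7  7  8  8  9
  1  2  2  3  4  5  6  7  7  8  9  10
  1  2  3  4  5  6  7  8  8  9  10  11
  1  2  3  4  5  6  7  8  9  10  11  12

giving w = (6, 7, 8, 12, 5, 10, 2, 1, 4, 11, 3, 9) via Δ²R.

|D(w)|=36, |Ess(w)|=7:

[(4, 5, 0), (4, 11, 3), (6, 4, 0), (6, 9, 4), (7, 1, 0), (10, 3, 2), (10, 9, 7)]


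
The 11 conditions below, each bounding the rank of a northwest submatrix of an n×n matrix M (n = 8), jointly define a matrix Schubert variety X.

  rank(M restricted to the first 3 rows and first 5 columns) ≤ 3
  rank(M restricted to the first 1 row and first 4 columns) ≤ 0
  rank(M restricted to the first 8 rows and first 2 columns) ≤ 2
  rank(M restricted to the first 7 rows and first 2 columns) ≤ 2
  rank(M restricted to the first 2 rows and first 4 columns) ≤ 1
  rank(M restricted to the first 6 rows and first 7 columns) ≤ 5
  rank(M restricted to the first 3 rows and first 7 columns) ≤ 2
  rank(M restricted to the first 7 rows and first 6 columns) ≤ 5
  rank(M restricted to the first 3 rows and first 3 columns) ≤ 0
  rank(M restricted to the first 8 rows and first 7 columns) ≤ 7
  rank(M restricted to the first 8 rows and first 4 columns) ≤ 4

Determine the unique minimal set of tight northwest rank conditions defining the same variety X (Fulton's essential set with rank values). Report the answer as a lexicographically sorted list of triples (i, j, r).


Computing R[i][j] = min implied NW-rank bound (n=8, 11 conditions):

  row 1: 0 0 0 0 1 1 1 1
  row 2: 0 0 0 1 2 2 2 2
  row 3: 0 0 0 1 2 2 2 3
  row 4: 1 1 1 2 3 3 3 4
  row 5: 1 2 2 3 4 4 4 5
  row 6: 1 2 3 4 5 5 5 6
  row 7: 1 2 3 4 5 5 6 7
  row 8: 1 2 3 4 5 6 7 8

second differences of R give the permutation w = (5, 4, 8, 1, 2, 3, 7, 6).

4 SE-corners of the 13-cell Rothe diagram give Ess(w):

[(1, 4, 0), (3, 3, 0), (3, 7, 2), (7, 6, 5)]


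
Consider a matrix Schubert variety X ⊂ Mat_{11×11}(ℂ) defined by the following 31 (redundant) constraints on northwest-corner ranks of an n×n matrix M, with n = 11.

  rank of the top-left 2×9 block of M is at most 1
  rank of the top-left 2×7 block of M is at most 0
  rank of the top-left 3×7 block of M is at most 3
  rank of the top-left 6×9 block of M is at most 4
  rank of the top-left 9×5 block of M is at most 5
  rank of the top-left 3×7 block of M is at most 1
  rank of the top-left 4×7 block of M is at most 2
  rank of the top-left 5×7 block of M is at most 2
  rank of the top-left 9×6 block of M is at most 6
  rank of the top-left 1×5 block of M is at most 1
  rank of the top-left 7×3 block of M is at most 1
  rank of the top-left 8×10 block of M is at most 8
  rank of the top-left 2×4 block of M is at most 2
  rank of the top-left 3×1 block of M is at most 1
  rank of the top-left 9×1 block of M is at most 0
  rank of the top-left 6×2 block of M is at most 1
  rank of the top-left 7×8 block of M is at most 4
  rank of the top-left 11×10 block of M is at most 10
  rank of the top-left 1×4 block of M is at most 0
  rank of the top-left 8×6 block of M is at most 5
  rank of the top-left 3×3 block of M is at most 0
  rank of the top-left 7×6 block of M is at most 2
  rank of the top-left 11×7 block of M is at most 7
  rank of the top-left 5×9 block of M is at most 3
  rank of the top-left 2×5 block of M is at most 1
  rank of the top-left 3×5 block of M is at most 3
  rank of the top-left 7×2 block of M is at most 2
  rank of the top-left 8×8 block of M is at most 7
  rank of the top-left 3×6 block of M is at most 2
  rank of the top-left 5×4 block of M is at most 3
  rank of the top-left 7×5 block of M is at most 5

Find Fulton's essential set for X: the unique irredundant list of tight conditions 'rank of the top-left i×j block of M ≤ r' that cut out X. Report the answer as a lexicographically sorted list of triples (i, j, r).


Propagating the 31 rank bounds to every northwest block:

  0, 0, 0, 0, 0, 0, 0, 1, 1, 1, 1
  0, 0, 0, 0, 0, 0, 0, 1, 1, 2, 2
  0, 0, 0, 1, 1, 1, 1, 2, 2, 3, 3
  0, 1, 1, 2, 2, 2, 2, 3, 3, 4, 4
  0, 1, 1, 2, 2, 2, 2, 3, 3, 4, 5
  0, 1, 1, 2, 2, 2, 3, 4, 4, 5, 6
  0, 1, 1, 2, 2, 2, 3, 4, 5, 6, 7
  0, 1, 2, 3, 3, 3, 4, 5, 6, 7, 8
  0, 1, 2, 3, 4, 4, 5, 6, 7, 8, 9
  1, 2, 3, 4, 5, 5, 6, 7, 8, 9, 10
  1, 2, 3, 4, 5, 6, 7, 8, 9, 10, 11

so w = (8, 10, 4, 2, 11, 7, 9, 3, 5, 1, 6).

D(w) has 35 cells with 8 SE-corners; essential set:

[(2, 7, 0), (2, 9, 1), (3, 3, 0), (5, 7, 2), (5, 9, 3), (7, 3, 1), (7, 6, 2), (9, 1, 0)]


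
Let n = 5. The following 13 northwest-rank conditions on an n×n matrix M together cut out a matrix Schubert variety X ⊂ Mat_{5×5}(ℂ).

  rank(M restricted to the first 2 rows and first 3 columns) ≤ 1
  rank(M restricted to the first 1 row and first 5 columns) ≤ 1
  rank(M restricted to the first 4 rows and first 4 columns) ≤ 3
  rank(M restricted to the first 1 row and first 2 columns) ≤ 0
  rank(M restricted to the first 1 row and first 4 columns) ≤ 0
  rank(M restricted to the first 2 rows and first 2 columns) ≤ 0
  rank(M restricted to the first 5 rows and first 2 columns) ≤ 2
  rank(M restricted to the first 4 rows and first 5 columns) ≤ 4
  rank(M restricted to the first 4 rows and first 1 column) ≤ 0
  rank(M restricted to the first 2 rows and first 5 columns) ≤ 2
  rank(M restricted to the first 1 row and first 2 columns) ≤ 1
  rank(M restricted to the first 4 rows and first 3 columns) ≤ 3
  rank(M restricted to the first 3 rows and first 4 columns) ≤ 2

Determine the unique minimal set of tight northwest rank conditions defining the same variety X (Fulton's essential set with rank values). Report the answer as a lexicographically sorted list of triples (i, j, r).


The tightest implied rank at each (i,j), from the 13 conditions:

  i=1: 0 | 0 | 0 | 0 | 1
  i=2: 0 | 0 | 1 | 1 | 2
  i=3: 0 | 1 | 2 | 2 | 3
  i=4: 0 | 1 | 2 | 3 | 4
  i=5: 1 | 2 | 3 | 4 | 5

so w = (5, 3, 2, 4, 1).

|D(w)|=8, |Ess(w)|=3:

[(1, 4, 0), (2, 2, 0), (4, 1, 0)]


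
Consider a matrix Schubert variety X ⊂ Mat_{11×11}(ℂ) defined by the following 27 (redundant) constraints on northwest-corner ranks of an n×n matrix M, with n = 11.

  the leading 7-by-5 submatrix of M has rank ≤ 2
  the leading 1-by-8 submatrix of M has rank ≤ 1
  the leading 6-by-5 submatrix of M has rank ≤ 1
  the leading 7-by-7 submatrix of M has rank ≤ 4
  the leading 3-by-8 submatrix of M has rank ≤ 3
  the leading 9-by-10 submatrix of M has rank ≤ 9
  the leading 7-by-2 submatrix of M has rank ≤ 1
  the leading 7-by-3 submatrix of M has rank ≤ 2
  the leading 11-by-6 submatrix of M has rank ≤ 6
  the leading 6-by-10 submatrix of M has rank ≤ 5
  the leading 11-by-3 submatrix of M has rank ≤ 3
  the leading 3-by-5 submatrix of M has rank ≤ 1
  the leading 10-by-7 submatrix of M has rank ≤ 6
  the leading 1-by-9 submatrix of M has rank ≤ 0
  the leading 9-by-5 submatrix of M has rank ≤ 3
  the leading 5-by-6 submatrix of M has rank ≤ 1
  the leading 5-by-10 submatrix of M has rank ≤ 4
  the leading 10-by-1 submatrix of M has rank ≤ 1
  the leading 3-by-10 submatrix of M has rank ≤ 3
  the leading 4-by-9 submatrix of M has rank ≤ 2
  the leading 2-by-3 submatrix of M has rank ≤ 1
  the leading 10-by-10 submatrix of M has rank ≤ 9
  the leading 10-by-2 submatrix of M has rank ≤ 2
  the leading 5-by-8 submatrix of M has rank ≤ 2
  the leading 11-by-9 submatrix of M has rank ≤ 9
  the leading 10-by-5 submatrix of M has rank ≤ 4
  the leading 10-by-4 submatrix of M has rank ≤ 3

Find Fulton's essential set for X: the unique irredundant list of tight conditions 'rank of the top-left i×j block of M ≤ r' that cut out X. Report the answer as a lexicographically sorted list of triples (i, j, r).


Rank table r_w(11×11) implied by the 27 constraints:

  row 1: 0, 0, 0, 0, 0, 0, 0, 0, 0, 1, 1
  row 2: 1, 1, 1, 1, 1, 1, 1, 1, 1, 2, 2
  row 3: 1, 1, 1, 1, 1, 1, 2, 2, 2, 3, 3
  row 4: 1, 1, 1, 1, 1, 1, 2, 2, 2, 3, 4
  row 5: 1, 1, 1, 1, 1, 1, 2, 2, 3, 4, 5
  row 6: 1, 1, 1, 1, 1, 2, 3, 3, 4, 5, 6
  row 7: 1, 1, 2, 2, 2, 3, 4, 4, 5, 6, 7
  row 8: 1, 2, 3, 3, 3, 4, 5, 5, 6, 7, 8
  row 9: 1, 2, 3, 3, 3, 4, 5, 6, 7, 8, 9
  row 10: 1, 2, 3, 3, 4, 5, 6, 7, 8, 9, 10
  row 11: 1, 2, 3, 4, 5, 6, 7, 8, 9, 10, 11

reading off 1-entries of Δ²R: w = (10, 1, 7, 11, 9, 6, 3, 2, 8, 5, 4).

D(w) has 35 cells with 8 SE-corners; essential set:

[(1, 9, 0), (4, 9, 2), (5, 6, 1), (5, 8, 2), (6, 5, 1), (7, 2, 1), (9, 5, 3), (10, 4, 3)]


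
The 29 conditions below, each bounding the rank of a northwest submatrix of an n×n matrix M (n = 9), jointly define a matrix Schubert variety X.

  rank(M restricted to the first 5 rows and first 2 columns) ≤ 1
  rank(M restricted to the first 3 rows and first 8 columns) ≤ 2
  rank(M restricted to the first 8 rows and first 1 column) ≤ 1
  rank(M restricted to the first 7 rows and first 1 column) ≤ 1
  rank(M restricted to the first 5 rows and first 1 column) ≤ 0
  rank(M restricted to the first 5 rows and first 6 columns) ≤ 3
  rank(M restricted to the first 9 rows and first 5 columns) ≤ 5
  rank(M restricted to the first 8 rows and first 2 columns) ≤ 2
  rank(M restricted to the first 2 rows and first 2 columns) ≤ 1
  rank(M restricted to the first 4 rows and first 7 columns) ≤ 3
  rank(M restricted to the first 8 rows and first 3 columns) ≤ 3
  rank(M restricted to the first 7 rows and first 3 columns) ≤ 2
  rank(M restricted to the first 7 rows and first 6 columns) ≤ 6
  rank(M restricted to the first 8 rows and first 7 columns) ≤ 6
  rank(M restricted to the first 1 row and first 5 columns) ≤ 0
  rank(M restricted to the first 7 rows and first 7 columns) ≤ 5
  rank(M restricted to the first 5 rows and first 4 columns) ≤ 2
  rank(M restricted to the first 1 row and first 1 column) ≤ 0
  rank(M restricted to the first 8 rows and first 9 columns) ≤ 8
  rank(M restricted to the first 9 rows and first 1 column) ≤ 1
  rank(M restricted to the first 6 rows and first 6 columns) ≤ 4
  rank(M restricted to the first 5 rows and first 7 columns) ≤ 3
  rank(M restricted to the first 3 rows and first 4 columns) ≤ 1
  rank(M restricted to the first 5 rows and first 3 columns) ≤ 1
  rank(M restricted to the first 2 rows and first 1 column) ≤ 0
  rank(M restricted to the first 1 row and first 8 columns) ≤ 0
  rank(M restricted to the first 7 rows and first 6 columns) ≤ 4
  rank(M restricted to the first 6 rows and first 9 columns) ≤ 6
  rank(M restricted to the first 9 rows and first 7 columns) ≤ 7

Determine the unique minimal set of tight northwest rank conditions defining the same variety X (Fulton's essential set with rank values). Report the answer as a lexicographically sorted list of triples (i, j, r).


Recovering R(i,j) via the rank-extension bound from the 29 conditions:

  R[1]: 0  0  0  0  0  0  0  0  1
  R[2]: 0  1  1  1  1  1  1  1  2
  R[3]: 0  1  1  1  2  2  2  2  3
  R[4]: 0  1  1  2  3  3  3  3  4
  R[5]: 0  1  1  2  3  3  3  4  5
  R[6]: 1  2  2  3  4  4  4  5  6
  R[7]: 1  2  2  3  4  4  5  6  7
  R[8]: 1  2  3  4  5  5  6  7  8
  R[9]: 1  2  3  4  5  6  7  8  9

the unique w with this rank table is (9, 2, 5, 4, 8, 1, 7, 3, 6).

|D(w)|=20, |Ess(w)|=7:

[(1, 8, 0), (3, 4, 1), (5, 1, 0), (5, 3, 1), (5, 7, 3), (7, 3, 2), (7, 6, 4)]


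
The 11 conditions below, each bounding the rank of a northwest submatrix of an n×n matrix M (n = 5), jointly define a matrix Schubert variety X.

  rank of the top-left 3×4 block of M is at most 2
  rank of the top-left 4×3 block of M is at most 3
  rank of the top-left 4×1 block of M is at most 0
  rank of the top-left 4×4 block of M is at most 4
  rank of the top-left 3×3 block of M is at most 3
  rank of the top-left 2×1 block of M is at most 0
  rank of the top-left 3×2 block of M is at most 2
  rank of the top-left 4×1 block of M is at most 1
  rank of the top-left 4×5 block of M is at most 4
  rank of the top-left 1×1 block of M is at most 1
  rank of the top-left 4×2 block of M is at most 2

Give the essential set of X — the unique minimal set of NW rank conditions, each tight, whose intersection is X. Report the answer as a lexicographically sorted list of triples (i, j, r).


Rank table r_w(5×5) implied by the 11 constraints:

  R[1]: 0, 1, 1, 1, 1
  R[2]: 0, 1, 2, 2, 2
  R[3]: 0, 1, 2, 2, 3
  R[4]: 0, 1, 2, 3, 4
  R[5]: 1, 2, 3, 4, 5

so w = (2, 3, 5, 4, 1).

2 SE-corners of the 5-cell Rothe diagram give Ess(w):

[(3, 4, 2), (4, 1, 0)]


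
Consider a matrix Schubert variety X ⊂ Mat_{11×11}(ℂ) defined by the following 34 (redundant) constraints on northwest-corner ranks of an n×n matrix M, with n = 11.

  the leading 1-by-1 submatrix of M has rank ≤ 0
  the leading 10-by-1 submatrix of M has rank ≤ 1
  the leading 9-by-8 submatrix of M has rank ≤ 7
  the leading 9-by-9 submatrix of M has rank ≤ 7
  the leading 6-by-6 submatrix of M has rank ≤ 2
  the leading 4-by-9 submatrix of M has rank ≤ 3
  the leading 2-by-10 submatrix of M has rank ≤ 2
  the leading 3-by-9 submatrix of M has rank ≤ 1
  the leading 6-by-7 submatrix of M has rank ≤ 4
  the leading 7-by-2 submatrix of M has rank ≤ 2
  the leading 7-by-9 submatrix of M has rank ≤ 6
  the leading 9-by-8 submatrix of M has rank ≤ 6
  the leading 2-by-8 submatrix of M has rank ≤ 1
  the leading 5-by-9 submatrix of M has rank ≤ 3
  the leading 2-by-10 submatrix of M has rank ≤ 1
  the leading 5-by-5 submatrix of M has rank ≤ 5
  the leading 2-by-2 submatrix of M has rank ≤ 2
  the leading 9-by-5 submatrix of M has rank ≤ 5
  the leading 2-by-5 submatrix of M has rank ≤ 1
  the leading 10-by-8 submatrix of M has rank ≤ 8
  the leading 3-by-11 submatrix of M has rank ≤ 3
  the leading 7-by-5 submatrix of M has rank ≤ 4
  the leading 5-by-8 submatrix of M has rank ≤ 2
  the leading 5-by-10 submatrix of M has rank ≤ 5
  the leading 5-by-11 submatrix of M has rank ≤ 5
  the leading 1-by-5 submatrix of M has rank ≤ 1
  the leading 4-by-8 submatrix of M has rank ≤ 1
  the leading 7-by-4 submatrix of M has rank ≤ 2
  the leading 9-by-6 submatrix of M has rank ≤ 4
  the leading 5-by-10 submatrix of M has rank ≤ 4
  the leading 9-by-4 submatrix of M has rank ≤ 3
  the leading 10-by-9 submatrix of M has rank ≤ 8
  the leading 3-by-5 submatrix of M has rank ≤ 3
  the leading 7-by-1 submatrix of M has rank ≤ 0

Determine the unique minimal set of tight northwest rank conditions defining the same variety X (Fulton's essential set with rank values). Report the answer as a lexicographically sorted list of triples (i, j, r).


The tightest implied rank at each (i,j), from the 34 conditions:

  0, 1, 1, 1, 1, 1, 1, 1, 1, 1, 1
  0, 1, 1, 1, 1, 1, 1, 1, 1, 1, 2
  0, 1, 1, 1, 1, 1, 1, 1, 1, 2, 3
  0, 1, 1, 1, 1, 1, 1, 1, 2, 3, 4
  0, 1, 2, 2, 2, 2, 2, 2, 3, 4, 5
  0, 1, 2, 2, 2, 2, 3, 3, 4, 5, 6
  0, 1, 2, 2, 3, 3, 4, 4, 5, 6, 7
  1, 2, 3, 3, 4, 4, 5, 5, 6, 7, 8
  1, 2, 3, 3, 4, 4, 5, 6, 7, 8, 9
  1, 2, 3, 4, 5, 5, 6, 7, 8, 9, 10
  1, 2, 3, 4, 5, 6, 7, 8, 9, 10, 11

the unique w with this rank table is (2, 11, 10, 9, 3, 7, 5, 1, 8, 4, 6).

ℓ(w)=34; the 8 essential cells (i,j,r):

[(2, 10, 1), (3, 9, 1), (4, 8, 1), (6, 6, 2), (7, 1, 0), (7, 4, 2), (9, 4, 3), (9, 6, 4)]


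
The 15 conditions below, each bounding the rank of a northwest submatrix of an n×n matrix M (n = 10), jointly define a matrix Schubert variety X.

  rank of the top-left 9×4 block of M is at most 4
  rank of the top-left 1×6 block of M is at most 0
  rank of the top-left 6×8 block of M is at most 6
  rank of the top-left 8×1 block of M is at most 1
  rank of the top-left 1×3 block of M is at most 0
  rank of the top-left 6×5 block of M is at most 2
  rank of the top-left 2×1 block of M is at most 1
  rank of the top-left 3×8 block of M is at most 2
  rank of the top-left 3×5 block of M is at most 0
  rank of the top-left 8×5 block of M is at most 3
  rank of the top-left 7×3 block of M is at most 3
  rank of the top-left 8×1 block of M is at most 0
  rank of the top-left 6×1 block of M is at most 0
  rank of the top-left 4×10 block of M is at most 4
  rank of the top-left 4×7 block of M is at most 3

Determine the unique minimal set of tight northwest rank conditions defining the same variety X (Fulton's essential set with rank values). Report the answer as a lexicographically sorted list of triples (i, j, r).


Propagating the 15 rank bounds to every northwest block:

  R[1]: 0 | 0 | 0 | 0 | 0 | 0 | 1 | 1 | 1 | 1
  R[2]: 0 | 0 | 0 | 0 | 0 | 1 | 2 | 2 | 2 | 2
  R[3]: 0 | 0 | 0 | 0 | 0 | 1 | 2 | 2 | 3 | 3
  R[4]: 0 | 1 | 1 | 1 | 1 | 2 | 3 | 3 | 4 | 4
  R[5]: 0 | 1 | 2 | 2 | 2 | 3 | 4 | 4 | 5 | 5
  R[6]: 0 | 1 | 2 | 2 | 2 | 3 | 4 | 5 | 6 | 6
  R[7]: 0 | 1 | 2 | 3 | 3 | 4 | 5 | 6 | 7 | 7
  R[8]: 0 | 1 | 2 | 3 | 3 | 4 | 5 | 6 | 7 | 8
  R[9]: 1 | 2 | 3 | 4 | 4 | 5 | 6 | 7 | 8 | 9
  R[10]: 1 | 2 | 3 | 4 | 5 | 6 | 7 | 8 | 9 | 10

so w = (7, 6, 9, 2, 3, 8, 4, 10, 1, 5).

Fulton essential set (6 of the 25 Rothe cells):

[(1, 6, 0), (3, 5, 0), (3, 8, 2), (6, 5, 2), (8, 1, 0), (8, 5, 3)]


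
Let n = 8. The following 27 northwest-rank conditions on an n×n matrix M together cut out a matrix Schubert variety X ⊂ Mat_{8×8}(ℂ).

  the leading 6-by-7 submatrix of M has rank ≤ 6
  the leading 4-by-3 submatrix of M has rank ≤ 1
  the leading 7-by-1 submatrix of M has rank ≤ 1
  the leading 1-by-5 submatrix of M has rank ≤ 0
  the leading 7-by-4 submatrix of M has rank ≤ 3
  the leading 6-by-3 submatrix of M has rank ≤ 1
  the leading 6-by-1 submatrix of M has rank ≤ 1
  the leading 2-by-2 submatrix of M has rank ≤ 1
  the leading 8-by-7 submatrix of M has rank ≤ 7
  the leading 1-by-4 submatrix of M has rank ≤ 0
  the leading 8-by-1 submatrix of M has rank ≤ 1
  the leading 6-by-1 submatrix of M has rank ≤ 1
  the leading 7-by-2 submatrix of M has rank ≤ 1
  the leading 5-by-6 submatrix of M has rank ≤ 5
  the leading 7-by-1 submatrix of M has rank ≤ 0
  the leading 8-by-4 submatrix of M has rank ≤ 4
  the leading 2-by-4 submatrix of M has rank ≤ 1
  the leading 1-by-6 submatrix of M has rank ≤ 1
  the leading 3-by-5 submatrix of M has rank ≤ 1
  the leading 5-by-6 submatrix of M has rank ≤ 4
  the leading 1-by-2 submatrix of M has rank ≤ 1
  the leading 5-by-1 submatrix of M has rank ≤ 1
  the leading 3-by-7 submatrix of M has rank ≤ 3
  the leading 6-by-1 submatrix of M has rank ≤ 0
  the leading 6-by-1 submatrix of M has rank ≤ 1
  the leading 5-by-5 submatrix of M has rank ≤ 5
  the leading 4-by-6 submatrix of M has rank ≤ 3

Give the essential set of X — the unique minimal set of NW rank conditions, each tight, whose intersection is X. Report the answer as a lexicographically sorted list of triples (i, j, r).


Reconstructing r_w from the 27 given conditions:

  row 1: 0, 0, 0, 0, 0, 1, 1, 1
  row 2: 0, 1, 1, 1, 1, 2, 2, 2
  row 3: 0, 1, 1, 1, 1, 2, 3, 3
  row 4: 0, 1, 1, 2, 2, 3, 4, 4
  row 5: 0, 1, 1, 2, 3, 4, 5, 5
  row 6: 0, 1, 1, 2, 3, 4, 5, 6
  row 7: 0, 1, 2, 3, 4, 5, 6, 7
  row 8: 1, 2, 3, 4, 5, 6, 7, 8

giving w = (6, 2, 7, 4, 5, 8, 3, 1) via Δ²R.

4 SE-corners of the 17-cell Rothe diagram give Ess(w):

[(1, 5, 0), (3, 5, 1), (6, 3, 1), (7, 1, 0)]


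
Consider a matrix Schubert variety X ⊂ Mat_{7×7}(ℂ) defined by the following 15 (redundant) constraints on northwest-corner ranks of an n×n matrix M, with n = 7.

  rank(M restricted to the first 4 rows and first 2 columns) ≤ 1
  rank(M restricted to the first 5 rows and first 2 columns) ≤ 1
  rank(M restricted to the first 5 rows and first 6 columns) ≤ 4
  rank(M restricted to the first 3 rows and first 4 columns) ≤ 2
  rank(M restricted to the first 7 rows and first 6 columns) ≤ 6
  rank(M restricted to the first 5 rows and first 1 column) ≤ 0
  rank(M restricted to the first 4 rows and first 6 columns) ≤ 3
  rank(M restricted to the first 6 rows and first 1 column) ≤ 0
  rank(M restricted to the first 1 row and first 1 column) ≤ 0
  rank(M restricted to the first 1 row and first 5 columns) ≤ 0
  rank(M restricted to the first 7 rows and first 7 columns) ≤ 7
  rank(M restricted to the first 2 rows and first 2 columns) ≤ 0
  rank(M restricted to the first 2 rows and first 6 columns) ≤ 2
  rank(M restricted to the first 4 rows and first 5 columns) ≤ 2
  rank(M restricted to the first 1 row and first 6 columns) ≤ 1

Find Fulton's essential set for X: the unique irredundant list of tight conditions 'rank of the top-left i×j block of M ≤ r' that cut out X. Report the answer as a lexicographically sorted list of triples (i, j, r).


Propagating the 15 rank bounds to every northwest block:

  i=1: 0, 0, 0, 0, 0, 1, 1
  i=2: 0, 0, 1, 1, 1, 2, 2
  i=3: 0, 1, 2, 2, 2, 3, 3
  i=4: 0, 1, 2, 2, 2, 3, 4
  i=5: 0, 1, 2, 3, 3, 4, 5
  i=6: 0, 1, 2, 3, 4, 5, 6
  i=7: 1, 2, 3, 4, 5, 6, 7

so w = (6, 3, 2, 7, 4, 5, 1).

Rothe diagram D(w) (13 cells), 4 SE-corners (essential conditions):

[(1, 5, 0), (2, 2, 0), (4, 5, 2), (6, 1, 0)]


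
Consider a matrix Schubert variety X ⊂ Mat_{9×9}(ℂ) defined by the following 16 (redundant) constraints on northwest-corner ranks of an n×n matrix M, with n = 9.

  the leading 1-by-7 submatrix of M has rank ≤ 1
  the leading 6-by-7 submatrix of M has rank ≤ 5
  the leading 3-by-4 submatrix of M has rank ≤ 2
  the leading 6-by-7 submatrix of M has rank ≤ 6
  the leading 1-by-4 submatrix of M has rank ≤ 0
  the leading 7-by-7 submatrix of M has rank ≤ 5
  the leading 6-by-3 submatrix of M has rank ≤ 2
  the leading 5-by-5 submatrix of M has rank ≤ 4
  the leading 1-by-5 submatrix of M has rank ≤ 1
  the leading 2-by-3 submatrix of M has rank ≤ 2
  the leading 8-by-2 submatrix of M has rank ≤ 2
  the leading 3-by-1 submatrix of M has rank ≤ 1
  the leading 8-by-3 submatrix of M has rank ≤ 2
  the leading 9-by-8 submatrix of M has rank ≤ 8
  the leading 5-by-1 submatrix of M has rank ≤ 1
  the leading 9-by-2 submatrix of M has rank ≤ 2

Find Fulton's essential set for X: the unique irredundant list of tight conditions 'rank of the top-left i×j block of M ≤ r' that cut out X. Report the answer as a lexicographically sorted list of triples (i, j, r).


The tightest implied rank at each (i,j), from the 16 conditions:

  i=1: 0 | 0 | 0 | 0 | 1 | 1 | 1 | 1 | 1
  i=2: 1 | 1 | 1 | 1 | 2 | 2 | 2 | 2 | 2
  i=3: 1 | 2 | 2 | 2 | 3 | 3 | 3 | 3 | 3
  i=4: 1 | 2 | 2 | 3 | 4 | 4 | 4 | 4 | 4
  i=5: 1 | 2 | 2 | 3 | 4 | 5 | 5 | 5 | 5
  i=6: 1 | 2 | 2 | 3 | 4 | 5 | 5 | 6 | 6
  i=7: 1 | 2 | 2 | 3 | 4 | 5 | 5 | 6 | 7
  i=8: 1 | 2 | 2 | 3 | 4 | 5 | 6 | 7 | 8
  i=9: 1 | 2 | 3 | 4 | 5 | 6 | 7 | 8 | 9

so w = (5, 1, 2, 4, 6, 8, 9, 7, 3).

|D(w)|=11, |Ess(w)|=3:

[(1, 4, 0), (7, 7, 5), (8, 3, 2)]
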